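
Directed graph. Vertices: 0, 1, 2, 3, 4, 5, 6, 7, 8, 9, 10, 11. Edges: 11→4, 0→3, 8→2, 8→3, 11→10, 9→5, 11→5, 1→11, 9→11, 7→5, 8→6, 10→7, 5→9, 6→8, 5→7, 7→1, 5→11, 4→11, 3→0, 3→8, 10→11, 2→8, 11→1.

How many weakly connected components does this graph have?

From 0: component {0, 2, 3, 6, 8}.
From 1: component {1, 4, 5, 7, 9, 10, 11}.
That's 2 components.

2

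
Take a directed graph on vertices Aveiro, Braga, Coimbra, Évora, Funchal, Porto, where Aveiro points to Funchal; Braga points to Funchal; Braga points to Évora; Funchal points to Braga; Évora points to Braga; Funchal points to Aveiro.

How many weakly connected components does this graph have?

From Aveiro: component {Aveiro, Braga, Évora, Funchal}.
From Coimbra: component {Coimbra}.
From Porto: component {Porto}.
That's 3 components.

3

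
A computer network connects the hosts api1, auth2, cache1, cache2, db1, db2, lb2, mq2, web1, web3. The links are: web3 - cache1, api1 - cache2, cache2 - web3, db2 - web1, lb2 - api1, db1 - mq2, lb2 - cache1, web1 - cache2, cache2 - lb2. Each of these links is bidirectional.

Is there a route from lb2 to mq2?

Explore from lb2.
Distance 1: reach api1, cache1, cache2.
Distance 2: reach web1, web3.
Distance 3: reach db2.
The search is exhausted without reaching mq2; it lies in a different component.

No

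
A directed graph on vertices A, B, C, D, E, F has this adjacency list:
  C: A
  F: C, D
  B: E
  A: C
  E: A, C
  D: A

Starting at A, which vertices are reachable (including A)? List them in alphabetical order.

Start at A.
Its neighbours: C.
Nothing further is reachable.

A, C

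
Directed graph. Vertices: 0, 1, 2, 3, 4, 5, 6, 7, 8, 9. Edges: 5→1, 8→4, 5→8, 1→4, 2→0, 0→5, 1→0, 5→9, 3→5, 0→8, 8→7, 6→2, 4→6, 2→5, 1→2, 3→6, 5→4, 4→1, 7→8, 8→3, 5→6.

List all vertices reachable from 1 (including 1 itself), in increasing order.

Start at 1.
Its neighbours: 0, 2, 4.
Then their neighbours: 5, 6, 8.
Then next layer: 3, 7, 9.
Every vertex is now reached.

0, 1, 2, 3, 4, 5, 6, 7, 8, 9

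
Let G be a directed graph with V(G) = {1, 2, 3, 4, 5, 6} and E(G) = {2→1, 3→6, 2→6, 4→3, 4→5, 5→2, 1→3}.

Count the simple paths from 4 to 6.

4→3→6
4→5→2→1→3→6
4→5→2→6

3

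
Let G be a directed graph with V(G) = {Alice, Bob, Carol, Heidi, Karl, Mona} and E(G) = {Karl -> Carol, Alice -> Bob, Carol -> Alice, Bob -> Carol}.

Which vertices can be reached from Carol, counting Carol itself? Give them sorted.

Start at Carol.
Its neighbours: Alice.
Then their neighbours: Bob.
Nothing further is reachable.

Alice, Bob, Carol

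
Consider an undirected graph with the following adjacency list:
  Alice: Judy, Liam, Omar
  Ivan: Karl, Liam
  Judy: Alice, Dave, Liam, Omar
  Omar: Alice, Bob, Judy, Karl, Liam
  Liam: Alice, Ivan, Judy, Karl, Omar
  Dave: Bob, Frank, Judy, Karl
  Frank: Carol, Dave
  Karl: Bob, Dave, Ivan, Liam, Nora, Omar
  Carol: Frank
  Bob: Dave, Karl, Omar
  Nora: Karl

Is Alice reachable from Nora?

Yes

Explore from Nora.
Distance 1: reach Karl.
Distance 2: reach Bob, Dave, Ivan, Liam, Omar.
Distance 3: reach Alice, Frank, Judy.
Found Alice.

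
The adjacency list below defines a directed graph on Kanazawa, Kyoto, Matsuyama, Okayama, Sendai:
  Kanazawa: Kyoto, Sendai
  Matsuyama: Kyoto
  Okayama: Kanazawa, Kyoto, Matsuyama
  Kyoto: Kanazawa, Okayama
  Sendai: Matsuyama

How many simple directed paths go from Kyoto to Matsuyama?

3

Kyoto→Kanazawa→Sendai→Matsuyama
Kyoto→Okayama→Kanazawa→Sendai→Matsuyama
Kyoto→Okayama→Matsuyama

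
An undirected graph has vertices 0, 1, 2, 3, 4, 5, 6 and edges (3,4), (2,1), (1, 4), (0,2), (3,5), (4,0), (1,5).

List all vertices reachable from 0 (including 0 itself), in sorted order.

0, 1, 2, 3, 4, 5

Start at 0.
Its neighbours: 2, 4.
Then their neighbours: 1, 3.
Then next layer: 5.
Nothing further is reachable.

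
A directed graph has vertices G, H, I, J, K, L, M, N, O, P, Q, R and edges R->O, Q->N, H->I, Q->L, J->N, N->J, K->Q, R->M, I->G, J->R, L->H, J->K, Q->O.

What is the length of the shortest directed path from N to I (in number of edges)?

6

Distance 0: N.
Distance 1: J.
Distance 2: K, R.
Distance 3: M, O, Q.
Distance 4: L.
Distance 5: H.
Distance 6: I — contains I.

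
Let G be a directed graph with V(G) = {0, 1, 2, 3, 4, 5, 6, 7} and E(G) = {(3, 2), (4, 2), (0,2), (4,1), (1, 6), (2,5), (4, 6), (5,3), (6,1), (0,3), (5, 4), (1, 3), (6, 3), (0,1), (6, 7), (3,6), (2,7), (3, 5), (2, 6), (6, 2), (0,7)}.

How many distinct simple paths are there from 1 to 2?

1→3→2
1→3→5→4→2
1→3→5→4→6→2
1→3→6→2
1→6→2
1→6→3→2
1→6→3→5→4→2

7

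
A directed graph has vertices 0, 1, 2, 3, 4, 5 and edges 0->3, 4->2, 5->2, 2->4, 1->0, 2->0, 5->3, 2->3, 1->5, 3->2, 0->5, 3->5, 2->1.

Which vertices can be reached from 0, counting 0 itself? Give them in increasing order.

Start at 0.
Its neighbours: 3, 5.
Then their neighbours: 2.
Then next layer: 1, 4.
Every vertex is now reached.

0, 1, 2, 3, 4, 5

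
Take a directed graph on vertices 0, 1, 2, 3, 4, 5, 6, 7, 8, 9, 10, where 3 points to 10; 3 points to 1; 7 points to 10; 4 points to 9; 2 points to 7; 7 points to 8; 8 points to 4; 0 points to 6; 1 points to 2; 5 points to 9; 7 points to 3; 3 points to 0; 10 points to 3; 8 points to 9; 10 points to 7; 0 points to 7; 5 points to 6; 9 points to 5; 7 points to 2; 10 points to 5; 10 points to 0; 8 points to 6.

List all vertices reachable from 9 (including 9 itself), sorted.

Start at 9.
Its neighbours: 5.
Then their neighbours: 6.
Nothing further is reachable.

5, 6, 9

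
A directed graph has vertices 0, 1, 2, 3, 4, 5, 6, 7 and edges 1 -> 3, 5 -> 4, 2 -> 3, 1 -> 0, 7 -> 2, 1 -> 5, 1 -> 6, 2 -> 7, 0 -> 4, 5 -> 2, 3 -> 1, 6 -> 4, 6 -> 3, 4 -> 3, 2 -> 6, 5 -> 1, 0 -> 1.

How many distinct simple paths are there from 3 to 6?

2

3→1→5→2→6
3→1→6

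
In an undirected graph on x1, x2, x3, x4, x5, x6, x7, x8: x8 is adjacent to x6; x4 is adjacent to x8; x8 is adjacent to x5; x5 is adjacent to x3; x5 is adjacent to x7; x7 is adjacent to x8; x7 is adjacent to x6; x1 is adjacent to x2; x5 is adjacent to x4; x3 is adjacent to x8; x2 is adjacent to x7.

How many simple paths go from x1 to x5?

7

x1–x2–x7–x5
x1–x2–x7–x6–x8–x3–x5
x1–x2–x7–x6–x8–x4–x5
x1–x2–x7–x6–x8–x5
x1–x2–x7–x8–x3–x5
x1–x2–x7–x8–x4–x5
x1–x2–x7–x8–x5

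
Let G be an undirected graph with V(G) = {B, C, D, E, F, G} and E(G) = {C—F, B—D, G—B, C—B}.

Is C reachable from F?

Yes

Explore from F.
Distance 1: reach C.
Found C.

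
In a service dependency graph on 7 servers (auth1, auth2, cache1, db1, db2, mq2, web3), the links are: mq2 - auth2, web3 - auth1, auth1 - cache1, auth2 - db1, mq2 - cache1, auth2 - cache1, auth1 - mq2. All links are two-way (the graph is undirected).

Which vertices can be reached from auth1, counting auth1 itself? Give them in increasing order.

auth1, auth2, cache1, db1, mq2, web3

Start at auth1.
Its neighbours: cache1, mq2, web3.
Then their neighbours: auth2.
Then next layer: db1.
Nothing further is reachable.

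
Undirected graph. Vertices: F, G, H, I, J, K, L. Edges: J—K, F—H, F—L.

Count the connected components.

From F: component {F, H, L}.
From G: component {G}.
From I: component {I}.
From J: component {J, K}.
That's 4 components.

4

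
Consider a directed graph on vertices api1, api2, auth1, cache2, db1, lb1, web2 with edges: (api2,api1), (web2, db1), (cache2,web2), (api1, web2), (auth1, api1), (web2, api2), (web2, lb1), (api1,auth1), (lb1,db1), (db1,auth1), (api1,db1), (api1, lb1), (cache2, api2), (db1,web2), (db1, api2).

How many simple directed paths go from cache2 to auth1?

12

cache2→api2→api1→auth1
cache2→api2→api1→db1→auth1
cache2→api2→api1→lb1→db1→auth1
cache2→api2→api1→web2→db1→auth1
cache2→api2→api1→web2→lb1→db1→auth1
cache2→web2→api2→api1→auth1
cache2→web2→api2→api1→db1→auth1
cache2→web2→api2→api1→lb1→db1→auth1
cache2→web2→db1→api2→api1→auth1
cache2→web2→db1→auth1
cache2→web2→lb1→db1→api2→api1→auth1
cache2→web2→lb1→db1→auth1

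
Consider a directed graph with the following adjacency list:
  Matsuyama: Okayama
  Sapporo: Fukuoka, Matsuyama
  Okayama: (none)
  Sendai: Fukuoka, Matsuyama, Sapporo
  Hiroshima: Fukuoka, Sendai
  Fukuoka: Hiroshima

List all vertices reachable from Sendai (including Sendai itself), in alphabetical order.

Fukuoka, Hiroshima, Matsuyama, Okayama, Sapporo, Sendai

Start at Sendai.
Its neighbours: Fukuoka, Matsuyama, Sapporo.
Then their neighbours: Hiroshima, Okayama.
Every vertex is now reached.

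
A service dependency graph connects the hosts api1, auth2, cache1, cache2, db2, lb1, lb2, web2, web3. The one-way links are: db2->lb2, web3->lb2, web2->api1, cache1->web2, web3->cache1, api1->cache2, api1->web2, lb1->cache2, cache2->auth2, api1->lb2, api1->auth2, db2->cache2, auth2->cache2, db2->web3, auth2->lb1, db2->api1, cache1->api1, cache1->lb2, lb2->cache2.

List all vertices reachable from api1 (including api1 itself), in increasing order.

api1, auth2, cache2, lb1, lb2, web2

Start at api1.
Its neighbours: auth2, cache2, lb2, web2.
Then their neighbours: lb1.
Nothing further is reachable.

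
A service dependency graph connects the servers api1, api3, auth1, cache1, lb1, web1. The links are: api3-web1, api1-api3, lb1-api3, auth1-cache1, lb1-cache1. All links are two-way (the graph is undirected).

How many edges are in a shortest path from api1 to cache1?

3

Distance 0: api1.
Distance 1: api3.
Distance 2: lb1, web1.
Distance 3: cache1 — contains cache1.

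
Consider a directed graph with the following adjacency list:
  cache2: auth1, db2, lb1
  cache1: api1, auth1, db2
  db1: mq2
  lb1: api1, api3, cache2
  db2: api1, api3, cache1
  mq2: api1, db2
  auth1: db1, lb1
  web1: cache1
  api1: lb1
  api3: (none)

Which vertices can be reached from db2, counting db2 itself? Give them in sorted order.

api1, api3, auth1, cache1, cache2, db1, db2, lb1, mq2

Start at db2.
Its neighbours: api1, api3, cache1.
Then their neighbours: auth1, lb1.
Then next layer: cache2, db1.
Then next layer: mq2.
Nothing further is reachable.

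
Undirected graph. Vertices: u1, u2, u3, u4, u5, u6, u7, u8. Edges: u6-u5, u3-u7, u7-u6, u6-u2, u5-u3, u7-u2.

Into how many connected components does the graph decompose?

From u1: component {u1}.
From u2: component {u2, u3, u5, u6, u7}.
From u4: component {u4}.
From u8: component {u8}.
That's 4 components.

4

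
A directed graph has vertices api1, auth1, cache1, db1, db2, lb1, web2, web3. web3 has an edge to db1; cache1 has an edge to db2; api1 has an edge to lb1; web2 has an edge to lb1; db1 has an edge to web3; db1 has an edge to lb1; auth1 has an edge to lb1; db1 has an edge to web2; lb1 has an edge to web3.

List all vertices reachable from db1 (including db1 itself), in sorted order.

db1, lb1, web2, web3

Start at db1.
Its neighbours: lb1, web2, web3.
Nothing further is reachable.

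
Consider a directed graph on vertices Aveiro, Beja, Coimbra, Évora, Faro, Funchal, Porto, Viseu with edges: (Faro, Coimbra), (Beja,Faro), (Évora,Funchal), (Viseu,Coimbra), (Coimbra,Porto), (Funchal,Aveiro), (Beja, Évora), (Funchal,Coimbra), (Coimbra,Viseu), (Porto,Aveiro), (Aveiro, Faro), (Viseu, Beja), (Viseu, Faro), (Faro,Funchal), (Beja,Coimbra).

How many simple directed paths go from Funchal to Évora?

Funchal→Aveiro→Faro→Coimbra→Viseu→Beja→Évora
Funchal→Coimbra→Viseu→Beja→Évora

2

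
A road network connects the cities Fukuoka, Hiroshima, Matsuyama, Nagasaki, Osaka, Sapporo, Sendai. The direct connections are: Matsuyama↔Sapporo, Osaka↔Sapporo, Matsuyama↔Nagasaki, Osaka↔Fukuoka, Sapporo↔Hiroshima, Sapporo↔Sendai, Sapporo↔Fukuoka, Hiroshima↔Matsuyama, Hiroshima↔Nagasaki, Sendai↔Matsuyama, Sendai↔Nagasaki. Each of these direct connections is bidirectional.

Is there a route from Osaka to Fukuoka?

Explore from Osaka.
Distance 1: reach Fukuoka, Sapporo.
Found Fukuoka.

Yes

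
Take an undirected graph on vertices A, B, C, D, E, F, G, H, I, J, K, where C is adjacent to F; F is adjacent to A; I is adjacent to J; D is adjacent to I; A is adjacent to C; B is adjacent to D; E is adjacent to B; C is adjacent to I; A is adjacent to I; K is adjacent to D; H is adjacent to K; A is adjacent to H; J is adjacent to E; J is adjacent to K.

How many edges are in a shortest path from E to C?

Distance 0: E.
Distance 1: B, J.
Distance 2: D, I, K.
Distance 3: A, C, H — contains C.

3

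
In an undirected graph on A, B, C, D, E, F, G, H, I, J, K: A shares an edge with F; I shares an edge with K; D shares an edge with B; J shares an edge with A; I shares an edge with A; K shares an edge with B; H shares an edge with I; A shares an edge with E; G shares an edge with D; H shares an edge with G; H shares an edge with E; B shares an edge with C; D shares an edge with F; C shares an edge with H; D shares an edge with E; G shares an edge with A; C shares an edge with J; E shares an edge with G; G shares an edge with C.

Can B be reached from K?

Explore from K.
Distance 1: reach B, I.
Found B.

Yes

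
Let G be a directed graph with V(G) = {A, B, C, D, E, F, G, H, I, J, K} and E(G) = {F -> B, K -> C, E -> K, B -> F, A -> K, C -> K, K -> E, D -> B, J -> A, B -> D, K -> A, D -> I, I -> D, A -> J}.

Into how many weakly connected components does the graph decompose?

4

From A: component {A, C, E, J, K}.
From B: component {B, D, F, I}.
From G: component {G}.
From H: component {H}.
That's 4 components.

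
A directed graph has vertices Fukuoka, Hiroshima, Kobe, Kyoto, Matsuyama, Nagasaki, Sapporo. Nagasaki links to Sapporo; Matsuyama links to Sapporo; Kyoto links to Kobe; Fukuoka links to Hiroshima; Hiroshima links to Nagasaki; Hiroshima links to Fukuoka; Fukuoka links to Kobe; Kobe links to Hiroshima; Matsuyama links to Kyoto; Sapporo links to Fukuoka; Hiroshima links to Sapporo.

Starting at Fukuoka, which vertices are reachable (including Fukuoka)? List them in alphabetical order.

Start at Fukuoka.
Its neighbours: Hiroshima, Kobe.
Then their neighbours: Nagasaki, Sapporo.
Nothing further is reachable.

Fukuoka, Hiroshima, Kobe, Nagasaki, Sapporo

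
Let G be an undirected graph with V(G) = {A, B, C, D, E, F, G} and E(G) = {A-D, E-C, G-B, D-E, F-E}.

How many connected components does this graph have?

2

From A: component {A, C, D, E, F}.
From B: component {B, G}.
That's 2 components.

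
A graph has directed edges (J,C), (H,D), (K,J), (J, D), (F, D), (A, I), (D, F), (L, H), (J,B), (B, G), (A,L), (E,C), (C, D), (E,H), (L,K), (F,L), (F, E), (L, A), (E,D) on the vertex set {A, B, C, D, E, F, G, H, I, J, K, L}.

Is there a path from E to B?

Explore from E.
Distance 1: reach C, D, H.
Distance 2: reach F.
Distance 3: reach L.
Distance 4: reach A, K.
Distance 5: reach I, J.
Distance 6: reach B.
Found B.

Yes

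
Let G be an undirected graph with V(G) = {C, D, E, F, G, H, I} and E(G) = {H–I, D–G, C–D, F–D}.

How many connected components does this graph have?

From C: component {C, D, F, G}.
From E: component {E}.
From H: component {H, I}.
That's 3 components.

3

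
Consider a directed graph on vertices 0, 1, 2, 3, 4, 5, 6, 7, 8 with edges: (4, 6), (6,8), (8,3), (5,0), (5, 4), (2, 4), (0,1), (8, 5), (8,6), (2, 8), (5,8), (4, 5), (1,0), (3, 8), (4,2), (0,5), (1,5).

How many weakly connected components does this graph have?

2

From 0: component {0, 1, 2, 3, 4, 5, 6, 8}.
From 7: component {7}.
That's 2 components.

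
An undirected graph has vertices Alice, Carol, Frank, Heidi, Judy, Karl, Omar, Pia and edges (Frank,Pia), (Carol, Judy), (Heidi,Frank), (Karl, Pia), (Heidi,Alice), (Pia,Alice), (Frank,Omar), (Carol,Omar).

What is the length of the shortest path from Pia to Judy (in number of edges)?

4

Distance 0: Pia.
Distance 1: Alice, Frank, Karl.
Distance 2: Heidi, Omar.
Distance 3: Carol.
Distance 4: Judy — contains Judy.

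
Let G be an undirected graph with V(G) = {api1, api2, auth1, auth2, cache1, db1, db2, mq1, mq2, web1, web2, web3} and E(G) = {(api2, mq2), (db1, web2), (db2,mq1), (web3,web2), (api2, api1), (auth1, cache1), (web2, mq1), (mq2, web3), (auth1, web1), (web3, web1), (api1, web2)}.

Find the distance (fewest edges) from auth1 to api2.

Distance 0: auth1.
Distance 1: cache1, web1.
Distance 2: web3.
Distance 3: mq2, web2.
Distance 4: api1, api2, db1, mq1 — contains api2.

4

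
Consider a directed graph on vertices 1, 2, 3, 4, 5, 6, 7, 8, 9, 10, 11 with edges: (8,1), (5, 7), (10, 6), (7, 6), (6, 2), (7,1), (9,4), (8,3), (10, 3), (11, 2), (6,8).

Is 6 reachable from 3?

No

3 has no outgoing edges, so nothing is reachable from it.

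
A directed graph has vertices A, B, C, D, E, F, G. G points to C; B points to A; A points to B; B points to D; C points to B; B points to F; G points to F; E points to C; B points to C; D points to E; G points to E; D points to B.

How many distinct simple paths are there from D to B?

2

D→B
D→E→C→B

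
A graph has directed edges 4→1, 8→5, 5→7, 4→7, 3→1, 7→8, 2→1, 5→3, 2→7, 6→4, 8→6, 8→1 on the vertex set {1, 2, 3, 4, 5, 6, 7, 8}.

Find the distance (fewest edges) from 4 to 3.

Distance 0: 4.
Distance 1: 1, 7.
Distance 2: 8.
Distance 3: 5, 6.
Distance 4: 3 — contains 3.

4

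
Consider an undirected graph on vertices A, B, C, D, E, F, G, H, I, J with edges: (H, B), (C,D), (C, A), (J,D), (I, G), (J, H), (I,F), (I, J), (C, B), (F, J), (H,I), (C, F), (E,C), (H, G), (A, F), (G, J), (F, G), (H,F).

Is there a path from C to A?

Explore from C.
Distance 1: reach A, B, D, E, F.
Found A.

Yes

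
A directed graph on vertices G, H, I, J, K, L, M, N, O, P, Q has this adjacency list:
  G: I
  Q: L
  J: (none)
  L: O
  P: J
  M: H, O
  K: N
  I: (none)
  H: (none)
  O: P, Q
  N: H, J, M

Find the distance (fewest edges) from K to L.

Distance 0: K.
Distance 1: N.
Distance 2: H, J, M.
Distance 3: O.
Distance 4: P, Q.
Distance 5: L — contains L.

5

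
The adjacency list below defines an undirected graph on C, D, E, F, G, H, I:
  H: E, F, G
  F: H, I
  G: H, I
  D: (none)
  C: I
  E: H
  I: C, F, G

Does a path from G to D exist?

No

Explore from G.
Distance 1: reach H, I.
Distance 2: reach C, E, F.
The search is exhausted without reaching D; it lies in a different component.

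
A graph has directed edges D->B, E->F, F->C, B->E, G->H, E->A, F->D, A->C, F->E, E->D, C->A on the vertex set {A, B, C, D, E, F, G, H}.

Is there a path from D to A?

Yes

Explore from D.
Distance 1: reach B.
Distance 2: reach E.
Distance 3: reach A, F.
Found A.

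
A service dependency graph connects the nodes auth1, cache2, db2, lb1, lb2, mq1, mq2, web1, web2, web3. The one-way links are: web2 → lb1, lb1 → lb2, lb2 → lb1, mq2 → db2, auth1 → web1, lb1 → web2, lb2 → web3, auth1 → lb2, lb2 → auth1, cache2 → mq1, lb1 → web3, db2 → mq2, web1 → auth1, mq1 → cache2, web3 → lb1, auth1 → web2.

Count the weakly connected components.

From auth1: component {auth1, lb1, lb2, web1, web2, web3}.
From cache2: component {cache2, mq1}.
From db2: component {db2, mq2}.
That's 3 components.

3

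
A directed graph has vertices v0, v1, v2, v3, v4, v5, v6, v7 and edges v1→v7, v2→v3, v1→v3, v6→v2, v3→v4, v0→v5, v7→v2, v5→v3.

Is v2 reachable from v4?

No

v4 has no outgoing edges, so nothing is reachable from it.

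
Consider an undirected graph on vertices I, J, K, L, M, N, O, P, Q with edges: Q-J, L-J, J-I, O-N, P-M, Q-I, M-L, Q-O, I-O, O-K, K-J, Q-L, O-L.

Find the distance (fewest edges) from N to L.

Distance 0: N.
Distance 1: O.
Distance 2: I, K, L, Q — contains L.

2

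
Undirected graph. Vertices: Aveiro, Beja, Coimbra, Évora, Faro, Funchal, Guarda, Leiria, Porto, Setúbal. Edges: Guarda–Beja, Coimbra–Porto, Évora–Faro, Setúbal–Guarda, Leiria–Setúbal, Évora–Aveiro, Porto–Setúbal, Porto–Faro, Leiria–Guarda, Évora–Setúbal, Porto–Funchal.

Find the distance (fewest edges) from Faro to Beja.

4

Distance 0: Faro.
Distance 1: Évora, Porto.
Distance 2: Aveiro, Coimbra, Funchal, Setúbal.
Distance 3: Guarda, Leiria.
Distance 4: Beja — contains Beja.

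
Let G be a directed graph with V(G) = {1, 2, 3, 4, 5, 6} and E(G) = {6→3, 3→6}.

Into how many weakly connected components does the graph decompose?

From 1: component {1}.
From 2: component {2}.
From 3: component {3, 6}.
From 4: component {4}.
From 5: component {5}.
That's 5 components.

5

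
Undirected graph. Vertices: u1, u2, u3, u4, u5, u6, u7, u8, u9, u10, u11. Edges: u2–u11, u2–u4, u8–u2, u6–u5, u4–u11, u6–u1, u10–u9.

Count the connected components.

5

From u1: component {u1, u5, u6}.
From u2: component {u2, u4, u8, u11}.
From u3: component {u3}.
From u7: component {u7}.
From u9: component {u9, u10}.
That's 5 components.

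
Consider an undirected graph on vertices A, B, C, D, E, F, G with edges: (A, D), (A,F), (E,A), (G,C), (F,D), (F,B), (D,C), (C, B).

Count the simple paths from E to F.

E–A–D–C–B–F
E–A–D–F
E–A–F

3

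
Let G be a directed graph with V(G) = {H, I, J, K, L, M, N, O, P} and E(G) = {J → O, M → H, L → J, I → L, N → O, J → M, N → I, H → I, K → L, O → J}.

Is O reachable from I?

Explore from I.
Distance 1: reach L.
Distance 2: reach J.
Distance 3: reach M, O.
Found O.

Yes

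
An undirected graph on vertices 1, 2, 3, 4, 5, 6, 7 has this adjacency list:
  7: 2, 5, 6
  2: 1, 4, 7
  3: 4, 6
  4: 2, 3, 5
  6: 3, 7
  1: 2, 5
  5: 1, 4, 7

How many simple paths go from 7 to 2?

5

7–2
7–5–1–2
7–5–4–2
7–6–3–4–2
7–6–3–4–5–1–2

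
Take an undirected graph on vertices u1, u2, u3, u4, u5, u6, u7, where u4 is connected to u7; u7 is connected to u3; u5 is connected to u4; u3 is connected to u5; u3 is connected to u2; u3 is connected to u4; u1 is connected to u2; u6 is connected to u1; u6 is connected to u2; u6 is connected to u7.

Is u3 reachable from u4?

Yes

Explore from u4.
Distance 1: reach u3, u5, u7.
Found u3.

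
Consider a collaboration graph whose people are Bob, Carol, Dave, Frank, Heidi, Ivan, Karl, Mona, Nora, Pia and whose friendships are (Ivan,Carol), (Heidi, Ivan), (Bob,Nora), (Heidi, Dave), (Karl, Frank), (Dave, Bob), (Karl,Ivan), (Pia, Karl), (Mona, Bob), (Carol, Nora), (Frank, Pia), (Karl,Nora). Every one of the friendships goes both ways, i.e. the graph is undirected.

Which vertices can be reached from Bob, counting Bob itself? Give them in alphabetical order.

Bob, Carol, Dave, Frank, Heidi, Ivan, Karl, Mona, Nora, Pia

Start at Bob.
Its neighbours: Dave, Mona, Nora.
Then their neighbours: Carol, Heidi, Karl.
Then next layer: Frank, Ivan, Pia.
Every vertex is now reached.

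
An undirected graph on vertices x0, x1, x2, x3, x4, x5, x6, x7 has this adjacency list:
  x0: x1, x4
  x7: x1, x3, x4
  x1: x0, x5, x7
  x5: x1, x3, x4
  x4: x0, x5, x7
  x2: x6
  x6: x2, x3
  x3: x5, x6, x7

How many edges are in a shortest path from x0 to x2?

Distance 0: x0.
Distance 1: x1, x4.
Distance 2: x5, x7.
Distance 3: x3.
Distance 4: x6.
Distance 5: x2 — contains x2.

5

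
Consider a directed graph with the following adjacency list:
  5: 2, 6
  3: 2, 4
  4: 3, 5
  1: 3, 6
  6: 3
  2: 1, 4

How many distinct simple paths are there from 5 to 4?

5

5→2→1→3→4
5→2→1→6→3→4
5→2→4
5→6→3→2→4
5→6→3→4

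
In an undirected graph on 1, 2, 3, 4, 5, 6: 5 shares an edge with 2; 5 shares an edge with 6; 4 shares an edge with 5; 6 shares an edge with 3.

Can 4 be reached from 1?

No

1 has no edges, so nothing is reachable from it.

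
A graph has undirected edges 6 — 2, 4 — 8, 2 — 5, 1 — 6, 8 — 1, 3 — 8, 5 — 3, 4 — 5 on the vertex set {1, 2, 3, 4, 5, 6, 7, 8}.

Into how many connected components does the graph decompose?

From 1: component {1, 2, 3, 4, 5, 6, 8}.
From 7: component {7}.
That's 2 components.

2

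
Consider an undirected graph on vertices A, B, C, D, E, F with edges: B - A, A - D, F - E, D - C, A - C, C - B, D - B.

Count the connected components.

2

From A: component {A, B, C, D}.
From E: component {E, F}.
That's 2 components.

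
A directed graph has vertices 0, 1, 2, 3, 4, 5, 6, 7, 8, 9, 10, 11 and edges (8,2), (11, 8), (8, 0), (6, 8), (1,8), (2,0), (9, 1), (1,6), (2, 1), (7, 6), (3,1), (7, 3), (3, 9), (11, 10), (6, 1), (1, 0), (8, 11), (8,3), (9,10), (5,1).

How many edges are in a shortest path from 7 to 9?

Distance 0: 7.
Distance 1: 3, 6.
Distance 2: 1, 8, 9 — contains 9.

2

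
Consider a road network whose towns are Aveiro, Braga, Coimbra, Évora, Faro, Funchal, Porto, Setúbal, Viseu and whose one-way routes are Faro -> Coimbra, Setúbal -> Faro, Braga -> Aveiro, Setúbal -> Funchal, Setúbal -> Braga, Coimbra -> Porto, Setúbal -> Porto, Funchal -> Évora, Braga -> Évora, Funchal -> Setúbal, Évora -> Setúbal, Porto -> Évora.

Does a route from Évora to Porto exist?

Yes

Explore from Évora.
Distance 1: reach Setúbal.
Distance 2: reach Braga, Faro, Funchal, Porto.
Found Porto.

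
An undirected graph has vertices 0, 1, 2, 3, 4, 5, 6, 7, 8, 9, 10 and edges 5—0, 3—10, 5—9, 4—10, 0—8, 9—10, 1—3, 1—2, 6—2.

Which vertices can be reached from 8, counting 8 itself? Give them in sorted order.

Start at 8.
Its neighbours: 0.
Then their neighbours: 5.
Then next layer: 9.
Then next layer: 10.
Then next layer: 3, 4.
Then next layer: 1.
Then next layer: 2.
Then next layer: 6.
Nothing further is reachable.

0, 1, 2, 3, 4, 5, 6, 8, 9, 10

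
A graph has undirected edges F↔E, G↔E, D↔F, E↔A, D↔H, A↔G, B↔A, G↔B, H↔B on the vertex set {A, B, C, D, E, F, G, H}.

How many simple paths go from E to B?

5

E–A–B
E–A–G–B
E–F–D–H–B
E–G–A–B
E–G–B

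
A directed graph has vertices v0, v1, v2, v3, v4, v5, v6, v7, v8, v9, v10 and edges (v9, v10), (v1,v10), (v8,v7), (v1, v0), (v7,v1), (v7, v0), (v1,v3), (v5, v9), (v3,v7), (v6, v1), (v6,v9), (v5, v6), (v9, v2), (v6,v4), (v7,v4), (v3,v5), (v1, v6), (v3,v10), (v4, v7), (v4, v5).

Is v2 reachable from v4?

Yes

Explore from v4.
Distance 1: reach v5, v7.
Distance 2: reach v0, v1, v6, v9.
Distance 3: reach v2, v3, v10.
Found v2.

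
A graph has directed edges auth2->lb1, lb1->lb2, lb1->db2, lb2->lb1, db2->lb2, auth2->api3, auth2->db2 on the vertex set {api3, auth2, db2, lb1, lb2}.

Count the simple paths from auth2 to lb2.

auth2→db2→lb2
auth2→lb1→db2→lb2
auth2→lb1→lb2

3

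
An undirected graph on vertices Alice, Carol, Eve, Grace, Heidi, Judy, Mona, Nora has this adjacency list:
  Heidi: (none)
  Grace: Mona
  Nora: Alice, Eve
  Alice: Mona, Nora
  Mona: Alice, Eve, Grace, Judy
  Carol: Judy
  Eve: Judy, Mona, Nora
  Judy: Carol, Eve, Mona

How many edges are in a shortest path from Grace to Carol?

3

Distance 0: Grace.
Distance 1: Mona.
Distance 2: Alice, Eve, Judy.
Distance 3: Carol, Nora — contains Carol.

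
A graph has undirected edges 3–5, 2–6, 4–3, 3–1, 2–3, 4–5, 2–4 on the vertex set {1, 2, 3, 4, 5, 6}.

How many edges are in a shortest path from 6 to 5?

3

Distance 0: 6.
Distance 1: 2.
Distance 2: 3, 4.
Distance 3: 1, 5 — contains 5.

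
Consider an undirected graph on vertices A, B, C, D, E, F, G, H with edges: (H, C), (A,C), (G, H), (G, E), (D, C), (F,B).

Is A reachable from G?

Explore from G.
Distance 1: reach E, H.
Distance 2: reach C.
Distance 3: reach A, D.
Found A.

Yes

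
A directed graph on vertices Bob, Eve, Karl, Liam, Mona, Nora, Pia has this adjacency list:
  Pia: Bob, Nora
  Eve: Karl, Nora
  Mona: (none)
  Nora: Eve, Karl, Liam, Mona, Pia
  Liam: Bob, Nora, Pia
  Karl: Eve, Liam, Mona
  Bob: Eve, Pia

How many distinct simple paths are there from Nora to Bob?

7

Nora→Eve→Karl→Liam→Bob
Nora→Eve→Karl→Liam→Pia→Bob
Nora→Karl→Liam→Bob
Nora→Karl→Liam→Pia→Bob
Nora→Liam→Bob
Nora→Liam→Pia→Bob
Nora→Pia→Bob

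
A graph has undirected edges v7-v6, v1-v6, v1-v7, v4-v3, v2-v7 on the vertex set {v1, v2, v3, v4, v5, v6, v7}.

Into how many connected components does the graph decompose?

3

From v1: component {v1, v2, v6, v7}.
From v3: component {v3, v4}.
From v5: component {v5}.
That's 3 components.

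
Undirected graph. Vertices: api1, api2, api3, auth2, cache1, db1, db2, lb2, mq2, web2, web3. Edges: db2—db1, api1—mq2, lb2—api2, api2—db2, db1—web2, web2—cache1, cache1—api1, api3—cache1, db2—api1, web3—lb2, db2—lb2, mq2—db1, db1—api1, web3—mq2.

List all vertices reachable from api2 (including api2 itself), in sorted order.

api1, api2, api3, cache1, db1, db2, lb2, mq2, web2, web3

Start at api2.
Its neighbours: db2, lb2.
Then their neighbours: api1, db1, web3.
Then next layer: cache1, mq2, web2.
Then next layer: api3.
Nothing further is reachable.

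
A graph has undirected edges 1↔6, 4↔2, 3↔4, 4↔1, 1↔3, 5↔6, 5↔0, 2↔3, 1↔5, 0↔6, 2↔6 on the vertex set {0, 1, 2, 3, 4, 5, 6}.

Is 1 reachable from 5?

Yes

Explore from 5.
Distance 1: reach 0, 1, 6.
Found 1.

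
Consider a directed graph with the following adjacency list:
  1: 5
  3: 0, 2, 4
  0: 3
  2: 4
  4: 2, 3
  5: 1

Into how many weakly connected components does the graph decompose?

From 0: component {0, 2, 3, 4}.
From 1: component {1, 5}.
That's 2 components.

2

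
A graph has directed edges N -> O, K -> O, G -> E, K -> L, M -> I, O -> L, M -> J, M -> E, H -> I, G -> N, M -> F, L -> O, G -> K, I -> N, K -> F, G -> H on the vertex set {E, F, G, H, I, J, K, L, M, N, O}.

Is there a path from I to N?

Yes

Explore from I.
Distance 1: reach N.
Found N.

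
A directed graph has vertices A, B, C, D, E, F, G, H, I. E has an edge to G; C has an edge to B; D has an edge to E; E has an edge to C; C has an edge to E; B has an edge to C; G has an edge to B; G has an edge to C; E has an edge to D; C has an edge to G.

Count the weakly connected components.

5

From A: component {A}.
From B: component {B, C, D, E, G}.
From F: component {F}.
From H: component {H}.
From I: component {I}.
That's 5 components.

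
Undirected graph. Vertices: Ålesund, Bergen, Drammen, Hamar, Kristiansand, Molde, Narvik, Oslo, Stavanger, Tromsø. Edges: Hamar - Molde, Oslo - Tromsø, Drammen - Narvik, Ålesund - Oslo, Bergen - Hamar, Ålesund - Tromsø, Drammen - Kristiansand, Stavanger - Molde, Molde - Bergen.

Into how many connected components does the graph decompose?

3

From Ålesund: component {Ålesund, Oslo, Tromsø}.
From Bergen: component {Bergen, Hamar, Molde, Stavanger}.
From Drammen: component {Drammen, Kristiansand, Narvik}.
That's 3 components.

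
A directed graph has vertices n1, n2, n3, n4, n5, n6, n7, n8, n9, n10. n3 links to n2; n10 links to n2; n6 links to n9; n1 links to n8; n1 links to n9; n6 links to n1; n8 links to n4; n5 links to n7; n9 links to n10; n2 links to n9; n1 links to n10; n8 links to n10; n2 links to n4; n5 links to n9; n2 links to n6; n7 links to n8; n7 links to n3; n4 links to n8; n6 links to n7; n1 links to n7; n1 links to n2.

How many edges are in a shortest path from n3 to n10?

3

Distance 0: n3.
Distance 1: n2.
Distance 2: n4, n6, n9.
Distance 3: n1, n7, n8, n10 — contains n10.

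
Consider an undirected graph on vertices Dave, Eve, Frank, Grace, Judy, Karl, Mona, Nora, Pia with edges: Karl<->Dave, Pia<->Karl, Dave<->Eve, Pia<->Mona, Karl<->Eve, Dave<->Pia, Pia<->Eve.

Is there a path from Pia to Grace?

Explore from Pia.
Distance 1: reach Dave, Eve, Karl, Mona.
The search is exhausted without reaching Grace; it lies in a different component.

No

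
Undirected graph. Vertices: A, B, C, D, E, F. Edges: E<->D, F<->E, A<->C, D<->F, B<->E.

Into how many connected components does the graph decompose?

2

From A: component {A, C}.
From B: component {B, D, E, F}.
That's 2 components.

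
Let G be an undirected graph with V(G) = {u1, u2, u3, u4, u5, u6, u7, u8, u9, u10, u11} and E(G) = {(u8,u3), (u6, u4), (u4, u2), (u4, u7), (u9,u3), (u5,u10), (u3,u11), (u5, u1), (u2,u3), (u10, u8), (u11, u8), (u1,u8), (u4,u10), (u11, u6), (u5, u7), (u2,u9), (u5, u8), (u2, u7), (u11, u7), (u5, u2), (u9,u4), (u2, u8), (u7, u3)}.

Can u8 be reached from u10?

Yes

Explore from u10.
Distance 1: reach u4, u5, u8.
Found u8.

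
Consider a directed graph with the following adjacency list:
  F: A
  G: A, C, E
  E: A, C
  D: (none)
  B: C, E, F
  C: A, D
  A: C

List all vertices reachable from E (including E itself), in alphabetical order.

Start at E.
Its neighbours: A, C.
Then their neighbours: D.
Nothing further is reachable.

A, C, D, E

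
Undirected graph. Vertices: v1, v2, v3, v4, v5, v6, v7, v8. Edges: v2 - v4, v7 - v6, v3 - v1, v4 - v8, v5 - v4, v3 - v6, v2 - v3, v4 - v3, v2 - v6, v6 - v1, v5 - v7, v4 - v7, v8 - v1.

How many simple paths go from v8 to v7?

26

v8–v1–v3–v2–v4–v5–v7
v8–v1–v3–v2–v4–v7
v8–v1–v3–v2–v6–v7
v8–v1–v3–v4–v2–v6–v7
v8–v1–v3–v4–v5–v7
v8–v1–v3–v4–v7
v8–v1–v3–v6–v2–v4–v5–v7
v8–v1–v3–v6–v2–v4–v7
... and 18 more.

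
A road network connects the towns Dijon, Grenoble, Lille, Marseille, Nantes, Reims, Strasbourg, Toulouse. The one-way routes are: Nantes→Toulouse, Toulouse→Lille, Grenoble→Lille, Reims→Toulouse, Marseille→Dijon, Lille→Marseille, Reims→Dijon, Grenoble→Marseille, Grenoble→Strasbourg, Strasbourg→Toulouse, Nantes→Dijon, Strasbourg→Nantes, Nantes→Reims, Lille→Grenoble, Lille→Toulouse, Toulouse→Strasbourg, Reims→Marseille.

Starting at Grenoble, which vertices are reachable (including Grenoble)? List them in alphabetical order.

Dijon, Grenoble, Lille, Marseille, Nantes, Reims, Strasbourg, Toulouse

Start at Grenoble.
Its neighbours: Lille, Marseille, Strasbourg.
Then their neighbours: Dijon, Nantes, Toulouse.
Then next layer: Reims.
Every vertex is now reached.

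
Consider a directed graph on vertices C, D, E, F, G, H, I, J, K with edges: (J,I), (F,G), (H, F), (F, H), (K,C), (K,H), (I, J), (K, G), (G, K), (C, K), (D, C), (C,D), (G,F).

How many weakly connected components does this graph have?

3

From C: component {C, D, F, G, H, K}.
From E: component {E}.
From I: component {I, J}.
That's 3 components.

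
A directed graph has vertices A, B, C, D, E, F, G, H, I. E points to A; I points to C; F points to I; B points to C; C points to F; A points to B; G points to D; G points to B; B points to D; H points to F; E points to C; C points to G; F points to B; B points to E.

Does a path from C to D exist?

Explore from C.
Distance 1: reach F, G.
Distance 2: reach B, D, I.
Found D.

Yes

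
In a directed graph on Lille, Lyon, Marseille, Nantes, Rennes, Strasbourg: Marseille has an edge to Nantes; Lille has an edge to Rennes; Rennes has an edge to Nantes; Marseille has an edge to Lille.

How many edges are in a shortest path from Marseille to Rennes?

2

Distance 0: Marseille.
Distance 1: Lille, Nantes.
Distance 2: Rennes — contains Rennes.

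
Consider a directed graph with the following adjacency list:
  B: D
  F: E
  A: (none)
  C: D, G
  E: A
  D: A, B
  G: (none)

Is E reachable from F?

Explore from F.
Distance 1: reach E.
Found E.

Yes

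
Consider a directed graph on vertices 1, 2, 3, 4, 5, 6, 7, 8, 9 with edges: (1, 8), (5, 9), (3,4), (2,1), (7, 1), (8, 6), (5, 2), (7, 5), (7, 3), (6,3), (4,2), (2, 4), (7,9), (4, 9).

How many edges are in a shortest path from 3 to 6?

5

Distance 0: 3.
Distance 1: 4.
Distance 2: 2, 9.
Distance 3: 1.
Distance 4: 8.
Distance 5: 6 — contains 6.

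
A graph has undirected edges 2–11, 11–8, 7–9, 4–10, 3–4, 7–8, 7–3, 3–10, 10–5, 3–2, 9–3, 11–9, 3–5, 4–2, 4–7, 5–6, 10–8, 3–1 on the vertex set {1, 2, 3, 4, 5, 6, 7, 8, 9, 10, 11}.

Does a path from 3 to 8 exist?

Explore from 3.
Distance 1: reach 1, 2, 4, 5, 7, 9, 10.
Distance 2: reach 6, 8, 11.
Found 8.

Yes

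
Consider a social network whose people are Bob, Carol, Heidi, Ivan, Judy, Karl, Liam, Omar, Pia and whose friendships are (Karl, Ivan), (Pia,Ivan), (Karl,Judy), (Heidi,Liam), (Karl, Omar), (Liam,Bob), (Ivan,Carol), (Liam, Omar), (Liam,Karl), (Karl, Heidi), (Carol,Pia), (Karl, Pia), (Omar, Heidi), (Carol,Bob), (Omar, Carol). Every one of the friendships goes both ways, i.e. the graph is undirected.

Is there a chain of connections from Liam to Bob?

Yes

Explore from Liam.
Distance 1: reach Bob, Heidi, Karl, Omar.
Found Bob.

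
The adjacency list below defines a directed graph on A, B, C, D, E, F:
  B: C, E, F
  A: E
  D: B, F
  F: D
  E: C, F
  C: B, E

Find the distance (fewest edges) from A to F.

2

Distance 0: A.
Distance 1: E.
Distance 2: C, F — contains F.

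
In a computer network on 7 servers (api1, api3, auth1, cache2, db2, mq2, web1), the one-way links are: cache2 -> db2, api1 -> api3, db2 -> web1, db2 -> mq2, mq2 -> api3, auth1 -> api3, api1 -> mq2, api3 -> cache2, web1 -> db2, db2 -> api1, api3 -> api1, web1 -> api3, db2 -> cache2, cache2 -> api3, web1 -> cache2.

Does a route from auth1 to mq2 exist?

Explore from auth1.
Distance 1: reach api3.
Distance 2: reach api1, cache2.
Distance 3: reach db2, mq2.
Found mq2.

Yes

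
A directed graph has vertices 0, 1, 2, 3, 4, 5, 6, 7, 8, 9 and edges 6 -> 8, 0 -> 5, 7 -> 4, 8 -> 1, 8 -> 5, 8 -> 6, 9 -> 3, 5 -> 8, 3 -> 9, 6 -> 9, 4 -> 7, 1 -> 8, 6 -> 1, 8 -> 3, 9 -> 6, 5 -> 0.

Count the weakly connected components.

3

From 0: component {0, 1, 3, 5, 6, 8, 9}.
From 2: component {2}.
From 4: component {4, 7}.
That's 3 components.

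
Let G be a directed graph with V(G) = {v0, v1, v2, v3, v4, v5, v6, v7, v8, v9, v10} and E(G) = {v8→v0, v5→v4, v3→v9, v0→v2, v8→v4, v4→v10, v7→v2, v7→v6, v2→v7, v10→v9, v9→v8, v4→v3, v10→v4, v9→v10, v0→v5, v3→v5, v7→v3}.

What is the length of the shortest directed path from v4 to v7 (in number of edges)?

Distance 0: v4.
Distance 1: v3, v10.
Distance 2: v5, v9.
Distance 3: v8.
Distance 4: v0.
Distance 5: v2.
Distance 6: v7 — contains v7.

6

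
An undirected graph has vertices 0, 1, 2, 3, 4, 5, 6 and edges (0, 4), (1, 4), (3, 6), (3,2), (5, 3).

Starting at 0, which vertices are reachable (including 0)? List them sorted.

0, 1, 4

Start at 0.
Its neighbours: 4.
Then their neighbours: 1.
Nothing further is reachable.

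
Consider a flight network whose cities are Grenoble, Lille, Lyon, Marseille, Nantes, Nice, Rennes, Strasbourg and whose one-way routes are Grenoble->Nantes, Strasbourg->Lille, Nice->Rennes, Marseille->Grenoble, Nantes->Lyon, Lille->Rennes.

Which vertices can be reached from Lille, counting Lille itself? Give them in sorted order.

Lille, Rennes

Start at Lille.
Its neighbours: Rennes.
Nothing further is reachable.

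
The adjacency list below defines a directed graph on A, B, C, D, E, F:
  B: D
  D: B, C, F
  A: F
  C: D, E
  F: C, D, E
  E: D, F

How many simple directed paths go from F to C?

3

F→C
F→D→C
F→E→D→C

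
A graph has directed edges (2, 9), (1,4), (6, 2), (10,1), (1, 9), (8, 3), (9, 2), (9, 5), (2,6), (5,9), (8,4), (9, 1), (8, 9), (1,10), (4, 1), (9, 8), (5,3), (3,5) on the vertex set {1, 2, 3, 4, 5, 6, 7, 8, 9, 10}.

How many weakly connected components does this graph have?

2

From 1: component {1, 2, 3, 4, 5, 6, 8, 9, 10}.
From 7: component {7}.
That's 2 components.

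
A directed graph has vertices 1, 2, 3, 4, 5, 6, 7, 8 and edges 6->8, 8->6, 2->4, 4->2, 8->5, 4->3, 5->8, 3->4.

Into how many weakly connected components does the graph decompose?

From 1: component {1}.
From 2: component {2, 3, 4}.
From 5: component {5, 6, 8}.
From 7: component {7}.
That's 4 components.

4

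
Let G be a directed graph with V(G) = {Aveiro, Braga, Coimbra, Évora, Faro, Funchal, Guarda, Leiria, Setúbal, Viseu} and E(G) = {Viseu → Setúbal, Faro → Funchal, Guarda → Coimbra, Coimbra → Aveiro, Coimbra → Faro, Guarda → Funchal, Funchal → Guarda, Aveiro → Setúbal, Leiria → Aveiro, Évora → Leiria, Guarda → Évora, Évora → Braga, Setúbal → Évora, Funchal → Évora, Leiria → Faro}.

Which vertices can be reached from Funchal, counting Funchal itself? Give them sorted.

Aveiro, Braga, Coimbra, Évora, Faro, Funchal, Guarda, Leiria, Setúbal

Start at Funchal.
Its neighbours: Évora, Guarda.
Then their neighbours: Braga, Coimbra, Leiria.
Then next layer: Aveiro, Faro.
Then next layer: Setúbal.
Nothing further is reachable.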